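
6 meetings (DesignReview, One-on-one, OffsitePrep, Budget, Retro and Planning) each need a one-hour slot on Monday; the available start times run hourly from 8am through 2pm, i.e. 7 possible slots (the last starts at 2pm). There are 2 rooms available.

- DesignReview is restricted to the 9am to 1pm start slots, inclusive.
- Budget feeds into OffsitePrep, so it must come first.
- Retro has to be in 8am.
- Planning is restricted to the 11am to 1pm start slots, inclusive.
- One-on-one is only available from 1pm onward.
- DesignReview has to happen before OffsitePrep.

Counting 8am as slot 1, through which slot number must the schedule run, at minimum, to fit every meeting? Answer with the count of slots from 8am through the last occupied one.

The precedence chain requires at least 2 distinct slots.
With at most 2 per slot and 6 meetings, at least 3 slots are needed.
One-on-one can't be placed before 1pm — that is slot 6 counting from 8am — so the schedule must run through at least 6 slots.
6 works (last occupied slot: 1pm): for example One-on-one in 1pm; Budget in 8am; OffsitePrep in 10am; Planning in 11am; Retro in 8am; DesignReview in 9am.

6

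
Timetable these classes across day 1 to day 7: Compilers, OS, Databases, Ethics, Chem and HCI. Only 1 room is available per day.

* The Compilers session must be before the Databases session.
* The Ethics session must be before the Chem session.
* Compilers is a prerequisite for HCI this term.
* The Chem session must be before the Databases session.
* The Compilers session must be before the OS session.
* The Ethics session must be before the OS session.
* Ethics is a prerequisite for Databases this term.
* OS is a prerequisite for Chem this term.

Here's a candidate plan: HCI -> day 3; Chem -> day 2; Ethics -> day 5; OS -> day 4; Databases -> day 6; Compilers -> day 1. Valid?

No — it violates: The Ethics session must be before the Chem session

The Ethics session must be before the OS session — violated.
Compilers is a prerequisite for HCI this term — holds.
OS is a prerequisite for Chem this term — violated.
The Chem session must be before the Databases session — holds.
The Compilers session must be before the OS session — holds.
Only 1 room is available per day — holds.
Ethics is a prerequisite for Databases this term — holds.
The Compilers session must be before the Databases session — holds.
The Ethics session must be before the Chem session — violated.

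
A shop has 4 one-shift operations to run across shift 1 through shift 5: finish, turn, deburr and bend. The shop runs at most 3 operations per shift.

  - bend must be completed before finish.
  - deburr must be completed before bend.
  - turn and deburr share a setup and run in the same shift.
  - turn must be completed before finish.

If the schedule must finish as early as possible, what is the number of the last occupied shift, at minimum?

shift 3

The precedence chain requires at least 3 distinct shifts.
With at most 3 per shift and 4 operations, at least 2 shifts are needed.
3 works (last occupied shift: shift 3): for example turn=shift 1, finish=shift 3, deburr=shift 1, bend=shift 2.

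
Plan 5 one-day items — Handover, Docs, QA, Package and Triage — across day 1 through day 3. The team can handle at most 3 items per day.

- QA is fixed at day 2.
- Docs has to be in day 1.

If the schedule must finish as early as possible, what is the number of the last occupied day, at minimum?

With at most 3 per day and 5 work items, at least 2 days are needed.
QA can't be placed before day 2, so the schedule must run through at least day 2.
2 works (last occupied day: day 2): for example Docs in day 1, Triage in day 2, Handover in day 1, Package in day 1, QA in day 2.

day 2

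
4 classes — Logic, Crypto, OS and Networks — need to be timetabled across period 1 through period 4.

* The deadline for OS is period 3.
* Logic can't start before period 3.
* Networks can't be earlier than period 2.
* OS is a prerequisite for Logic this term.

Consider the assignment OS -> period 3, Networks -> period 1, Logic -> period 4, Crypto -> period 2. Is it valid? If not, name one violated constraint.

No. Networks can't be earlier than period 2 is not satisfied.

Networks can't be earlier than period 2 — violated.
The deadline for OS is period 3 — holds.
OS is a prerequisite for Logic this term — holds.
Logic can't start before period 3 — holds.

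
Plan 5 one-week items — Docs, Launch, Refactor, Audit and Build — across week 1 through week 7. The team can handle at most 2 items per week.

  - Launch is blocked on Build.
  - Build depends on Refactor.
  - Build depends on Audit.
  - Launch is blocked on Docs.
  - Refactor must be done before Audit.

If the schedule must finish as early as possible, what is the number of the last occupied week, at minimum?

The precedence chain requires at least 4 distinct weeks.
With at most 2 per week and 5 work items, at least 3 weeks are needed.
4 works (last occupied week: week 4): for example Audit=week 2, Refactor=week 1, Launch=week 4, Docs=week 1, Build=week 3.

week 4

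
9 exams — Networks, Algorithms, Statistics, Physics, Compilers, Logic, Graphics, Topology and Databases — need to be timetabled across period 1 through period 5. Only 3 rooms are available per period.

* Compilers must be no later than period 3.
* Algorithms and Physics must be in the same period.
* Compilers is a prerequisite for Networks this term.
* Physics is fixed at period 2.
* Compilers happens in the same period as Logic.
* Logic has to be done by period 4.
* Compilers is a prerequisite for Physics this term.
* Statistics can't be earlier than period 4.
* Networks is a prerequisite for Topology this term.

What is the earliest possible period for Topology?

Precedence pushes Topology to at least period 3.
Topology at period 3 is achievable: Algorithms -> period 2; Graphics -> period 1; Networks -> period 2; Logic -> period 1; Databases -> period 3; Compilers -> period 1; Topology -> period 3; Statistics -> period 4; Physics -> period 2.

period 3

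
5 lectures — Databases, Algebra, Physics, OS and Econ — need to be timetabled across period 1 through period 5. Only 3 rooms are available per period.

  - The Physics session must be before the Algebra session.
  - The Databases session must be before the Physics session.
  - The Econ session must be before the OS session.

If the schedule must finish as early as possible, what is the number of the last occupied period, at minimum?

The precedence chain requires at least 3 distinct periods.
With at most 3 per period and 5 lectures, at least 2 periods are needed.
3 works (last occupied period: period 3): for example Algebra -> period 3; Physics -> period 2; Databases -> period 1; Econ -> period 1; OS -> period 2.

period 3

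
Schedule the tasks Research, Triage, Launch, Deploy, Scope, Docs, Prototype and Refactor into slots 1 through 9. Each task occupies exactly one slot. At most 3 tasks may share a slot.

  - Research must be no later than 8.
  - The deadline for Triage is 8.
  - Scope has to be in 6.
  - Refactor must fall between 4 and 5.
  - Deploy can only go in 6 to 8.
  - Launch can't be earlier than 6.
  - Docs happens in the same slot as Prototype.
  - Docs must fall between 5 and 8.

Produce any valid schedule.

Research in 1, Triage in 1, Launch in 6, Docs in 5, Deploy in 6, Scope in 6, Refactor in 4, Prototype in 5

Checking: Docs = Prototype = 5; Docs=5 in [5,8]; Triage=1 in [1,8]; Refactor=4 in [4,5]; Launch=6 in [6,9]; Deploy=6 in [6,8]; Research=1 in [1,8]; Scope=6 in [6,6]; max 3 per slot (cap 3).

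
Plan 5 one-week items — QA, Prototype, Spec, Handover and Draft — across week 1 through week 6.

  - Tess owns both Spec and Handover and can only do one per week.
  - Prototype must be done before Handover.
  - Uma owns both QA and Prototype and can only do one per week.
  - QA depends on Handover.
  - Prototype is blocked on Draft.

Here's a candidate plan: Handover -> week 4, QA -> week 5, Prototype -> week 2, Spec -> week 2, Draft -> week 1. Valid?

Valid

Tess owns both Spec and Handover and can only do one per week — holds.
QA depends on Handover — holds.
Prototype must be done before Handover — holds.
Prototype is blocked on Draft — holds.
Uma owns both QA and Prototype and can only do one per week — holds.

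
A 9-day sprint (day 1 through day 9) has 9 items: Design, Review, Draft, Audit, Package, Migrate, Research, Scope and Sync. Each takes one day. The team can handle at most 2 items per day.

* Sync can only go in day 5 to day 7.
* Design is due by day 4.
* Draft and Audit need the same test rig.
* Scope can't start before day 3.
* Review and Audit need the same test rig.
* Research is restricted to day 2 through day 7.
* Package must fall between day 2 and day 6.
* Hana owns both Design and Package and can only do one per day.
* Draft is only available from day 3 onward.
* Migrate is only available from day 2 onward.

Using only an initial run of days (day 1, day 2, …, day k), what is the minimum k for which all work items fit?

5 days

With at most 2 per day and 9 work items, at least 5 days are needed.
Sync can't be placed before day 5, so the schedule must run through at least day 5.
5 works (last occupied day: day 5): for example Sync in day 5; Draft in day 3; Review in day 1; Package in day 2; Design in day 1; Research in day 4; Audit in day 4; Migrate in day 2; Scope in day 3.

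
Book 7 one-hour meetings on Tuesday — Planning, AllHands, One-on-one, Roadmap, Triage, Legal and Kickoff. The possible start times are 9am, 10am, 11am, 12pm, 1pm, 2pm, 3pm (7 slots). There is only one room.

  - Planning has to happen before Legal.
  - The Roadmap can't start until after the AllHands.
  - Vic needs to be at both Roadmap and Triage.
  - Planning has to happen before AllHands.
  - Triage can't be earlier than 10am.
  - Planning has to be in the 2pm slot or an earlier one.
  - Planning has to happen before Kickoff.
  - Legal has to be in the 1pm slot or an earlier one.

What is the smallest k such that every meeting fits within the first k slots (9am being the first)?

7

The precedence chain requires at least 3 distinct slots.
With at most 1 per slot and 7 meetings, at least 7 slots are needed.
7 works (last occupied slot: 3pm): for example Roadmap=1pm, Planning=9am, Legal=10am, Kickoff=2pm, Triage=11am, One-on-one=3pm, AllHands=12pm.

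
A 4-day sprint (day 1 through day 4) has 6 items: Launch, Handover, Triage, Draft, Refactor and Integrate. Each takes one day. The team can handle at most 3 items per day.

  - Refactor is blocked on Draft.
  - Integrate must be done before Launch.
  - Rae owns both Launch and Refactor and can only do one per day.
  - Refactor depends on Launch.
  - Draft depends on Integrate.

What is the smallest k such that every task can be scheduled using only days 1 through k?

The precedence chain requires at least 3 distinct days.
With at most 3 per day and 6 tasks, at least 2 days are needed.
3 works (last occupied day: day 3): for example Launch in day 2, Integrate in day 1, Handover in day 1, Triage in day 1, Refactor in day 3, Draft in day 2.

3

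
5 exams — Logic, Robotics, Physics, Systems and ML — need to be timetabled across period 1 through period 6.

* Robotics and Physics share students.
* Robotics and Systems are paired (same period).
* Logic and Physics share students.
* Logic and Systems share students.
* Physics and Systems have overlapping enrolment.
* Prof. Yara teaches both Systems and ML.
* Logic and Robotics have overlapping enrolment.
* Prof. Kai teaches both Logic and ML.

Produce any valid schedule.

Systems in period 2, ML in period 3, Physics in period 3, Robotics in period 2, Logic in period 1

Checking: Logic(period 1) != Systems(period 2); Logic(period 1) != Robotics(period 2); Logic(period 1) != ML(period 3); Physics(period 3) != Systems(period 2); Logic(period 1) != Physics(period 3); Systems(period 2) != ML(period 3); Robotics(period 2) != Physics(period 3); Robotics = Systems = period 2.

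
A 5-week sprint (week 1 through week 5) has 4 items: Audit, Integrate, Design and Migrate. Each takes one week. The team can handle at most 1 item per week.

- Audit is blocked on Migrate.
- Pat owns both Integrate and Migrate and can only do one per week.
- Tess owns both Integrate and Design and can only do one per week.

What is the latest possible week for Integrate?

week 5

Integrate at week 5 is achievable: Migrate -> week 1; Design -> week 3; Integrate -> week 5; Audit -> week 2.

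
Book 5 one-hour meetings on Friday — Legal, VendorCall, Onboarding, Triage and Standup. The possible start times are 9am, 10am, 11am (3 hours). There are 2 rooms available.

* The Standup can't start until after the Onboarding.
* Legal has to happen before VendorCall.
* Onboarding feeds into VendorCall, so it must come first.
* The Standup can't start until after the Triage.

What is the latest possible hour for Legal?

Downstream work caps Legal at 10am.
Legal at 10am is achievable: VendorCall in 11am; Legal in 10am; Triage in 9am; Onboarding in 9am; Standup in 10am.

10am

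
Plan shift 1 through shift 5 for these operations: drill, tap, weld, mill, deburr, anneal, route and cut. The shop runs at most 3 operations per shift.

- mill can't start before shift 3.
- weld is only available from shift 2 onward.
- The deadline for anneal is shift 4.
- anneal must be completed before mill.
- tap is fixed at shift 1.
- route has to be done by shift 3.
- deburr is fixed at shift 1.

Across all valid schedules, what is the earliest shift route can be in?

Route's own window allows nothing later than shift 3.
route at shift 1 is achievable: route -> shift 1; deburr -> shift 1; mill -> shift 3; tap -> shift 1; drill -> shift 2; anneal -> shift 2; weld -> shift 2; cut -> shift 3.

shift 1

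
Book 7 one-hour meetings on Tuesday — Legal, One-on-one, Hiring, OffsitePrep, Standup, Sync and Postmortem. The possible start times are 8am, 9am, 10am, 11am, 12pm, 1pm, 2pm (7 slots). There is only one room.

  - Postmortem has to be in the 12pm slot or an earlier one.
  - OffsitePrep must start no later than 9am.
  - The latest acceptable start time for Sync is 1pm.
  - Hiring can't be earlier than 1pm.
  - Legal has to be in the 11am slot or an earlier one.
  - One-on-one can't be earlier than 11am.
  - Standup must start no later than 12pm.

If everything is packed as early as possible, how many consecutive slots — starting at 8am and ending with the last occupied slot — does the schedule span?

7

With at most 1 per slot and 7 meetings, at least 7 slots are needed.
Hiring can't be placed before 1pm — that is slot 6 counting from 8am — so the schedule must run through at least 6 slots.
7 works (last occupied slot: 2pm): for example One-on-one=2pm; Legal=9am; Sync=12pm; Postmortem=11am; Standup=10am; Hiring=1pm; OffsitePrep=8am.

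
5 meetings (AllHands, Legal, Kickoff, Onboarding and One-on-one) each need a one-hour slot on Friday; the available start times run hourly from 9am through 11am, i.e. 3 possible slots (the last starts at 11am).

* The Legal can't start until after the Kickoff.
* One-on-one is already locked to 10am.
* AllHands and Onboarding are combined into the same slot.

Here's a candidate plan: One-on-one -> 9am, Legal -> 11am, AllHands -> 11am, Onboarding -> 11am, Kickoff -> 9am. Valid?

One-on-one is already locked to 10am — violated.
The Legal can't start until after the Kickoff — holds.
AllHands and Onboarding are combined into the same slot — holds.

Invalid. One-on-one is already locked to 10am.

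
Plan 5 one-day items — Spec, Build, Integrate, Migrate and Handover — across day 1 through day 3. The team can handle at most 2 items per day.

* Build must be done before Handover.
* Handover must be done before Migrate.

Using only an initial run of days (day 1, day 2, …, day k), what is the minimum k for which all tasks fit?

The precedence chain requires at least 3 distinct days.
With at most 2 per day and 5 tasks, at least 3 days are needed.
3 works (last occupied day: day 3): for example Handover -> day 2, Integrate -> day 2, Build -> day 1, Spec -> day 1, Migrate -> day 3.

3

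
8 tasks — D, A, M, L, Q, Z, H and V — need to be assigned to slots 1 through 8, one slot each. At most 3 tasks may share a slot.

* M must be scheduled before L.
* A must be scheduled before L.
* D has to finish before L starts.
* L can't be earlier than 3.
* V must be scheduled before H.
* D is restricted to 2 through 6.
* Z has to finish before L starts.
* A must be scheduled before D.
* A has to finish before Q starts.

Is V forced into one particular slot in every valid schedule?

V can be 1 (e.g. V in 1, L in 3, Q in 2, A in 1, H in 3, M in 1, Z in 2, D in 2) or 2 (e.g. D=2, Q=2, L=3, V=2, A=1, H=3, Z=1, M=1).

No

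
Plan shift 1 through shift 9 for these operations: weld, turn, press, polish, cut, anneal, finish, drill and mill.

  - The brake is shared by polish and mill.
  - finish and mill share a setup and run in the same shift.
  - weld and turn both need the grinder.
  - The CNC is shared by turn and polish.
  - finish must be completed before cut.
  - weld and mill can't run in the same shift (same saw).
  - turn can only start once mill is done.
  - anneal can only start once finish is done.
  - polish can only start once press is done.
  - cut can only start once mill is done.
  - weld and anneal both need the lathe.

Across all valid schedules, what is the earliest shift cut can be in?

shift 2

Precedence pushes cut to at least shift 2.
cut at shift 2 is achievable: weld in shift 3; anneal in shift 2; drill in shift 1; polish in shift 3; turn in shift 2; finish in shift 1; mill in shift 1; cut in shift 2; press in shift 1.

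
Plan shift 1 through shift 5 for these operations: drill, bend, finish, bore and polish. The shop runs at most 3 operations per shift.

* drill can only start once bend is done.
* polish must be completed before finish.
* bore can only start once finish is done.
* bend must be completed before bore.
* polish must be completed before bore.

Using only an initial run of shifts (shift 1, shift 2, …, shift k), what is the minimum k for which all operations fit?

The precedence chain requires at least 3 distinct shifts.
With at most 3 per shift and 5 operations, at least 2 shifts are needed.
3 works (last occupied shift: shift 3): for example drill=shift 2, bend=shift 1, finish=shift 2, polish=shift 1, bore=shift 3.

3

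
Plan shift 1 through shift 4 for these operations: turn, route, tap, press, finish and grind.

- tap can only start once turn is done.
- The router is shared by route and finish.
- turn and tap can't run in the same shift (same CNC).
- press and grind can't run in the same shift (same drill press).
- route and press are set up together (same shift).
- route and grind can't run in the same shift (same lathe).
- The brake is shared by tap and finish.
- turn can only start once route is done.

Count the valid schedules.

24

Splitting on turn: it can be shift 2 (12), shift 3 (12). Listing each branch's schedules as (route, tap, press, finish, grind) by shift number:
turn=shift 2: (1,3,1,2,2) (1,3,1,2,3) (1,3,1,2,4) (1,3,1,4,2) (1,3,1,4,3) (1,3,1,4,4) (1,4,1,2,2) (1,4,1,2,3) (1,4,1,2,4) (1,4,1,3,2) (1,4,1,3,3) (1,4,1,3,4) — 12.
turn=shift 3: (1,4,1,2,2) (1,4,1,2,3) (1,4,1,2,4) (1,4,1,3,2) (1,4,1,3,3) (1,4,1,3,4) (2,4,2,1,1) (2,4,2,1,3) (2,4,2,1,4) (2,4,2,3,1) (2,4,2,3,3) (2,4,2,3,4) — 12.
Summing: 12 + 12 = 24.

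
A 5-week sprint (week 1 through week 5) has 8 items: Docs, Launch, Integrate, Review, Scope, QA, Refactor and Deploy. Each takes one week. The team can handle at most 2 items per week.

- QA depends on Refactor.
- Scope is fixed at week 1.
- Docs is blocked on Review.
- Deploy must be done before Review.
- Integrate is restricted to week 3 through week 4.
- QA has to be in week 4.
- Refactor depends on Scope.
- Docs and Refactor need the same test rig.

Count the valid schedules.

Splitting on Docs: it can be week 3 (4), week 4 (8), week 5 (42). Listing each branch's schedules as (Launch, Integrate, Review, Scope, QA, Refactor, Deploy) by week number:
Docs=week 3: (3,4,2,1,4,2,1) (4,3,2,1,4,2,1) (5,3,2,1,4,2,1) (5,4,2,1,4,2,1) — 4.
Docs=week 4: (1,3,3,1,4,2,2) (2,3,2,1,4,3,1) (2,3,3,1,4,2,1) (3,3,2,1,4,2,1) (5,3,2,1,4,2,1) (5,3,2,1,4,3,1) (5,3,3,1,4,2,1) (5,3,3,1,4,2,2) — 8.
Docs=week 5: (1,3,3,1,4,2,2) (1,3,4,1,4,2,2) (1,3,4,1,4,2,3) (1,3,4,1,4,3,2) (1,4,3,1,4,2,2) (1,4,3,1,4,3,2) (2,3,2,1,4,3,1) (2,3,3,1,4,2,1) (2,3,4,1,4,2,1) (2,3,4,1,4,2,3) (2,3,4,1,4,3,1) (2,3,4,1,4,3,2) (2,4,2,1,4,3,1) (2,4,3,1,4,2,1) (2,4,3,1,4,3,1) (2,4,3,1,4,3,2) (3,3,2,1,4,2,1) (3,3,4,1,4,2,1) (3,3,4,1,4,2,2) (3,4,2,1,4,2,1) (3,4,2,1,4,3,1) (3,4,3,1,4,2,1) (3,4,3,1,4,2,2) (4,3,2,1,4,2,1) (4,3,2,1,4,3,1) (4,3,3,1,4,2,1) (4,3,3,1,4,2,2) (5,3,2,1,4,2,1) (5,3,2,1,4,3,1) (5,3,3,1,4,2,1) (5,3,3,1,4,2,2) (5,3,4,1,4,2,1) (5,3,4,1,4,2,2) (5,3,4,1,4,2,3) (5,3,4,1,4,3,1) (5,3,4,1,4,3,2) (5,4,2,1,4,2,1) (5,4,2,1,4,3,1) (5,4,3,1,4,2,1) (5,4,3,1,4,2,2) (5,4,3,1,4,3,1) (5,4,3,1,4,3,2) — 42.
Summing: 4 + 8 + 42 = 54.

54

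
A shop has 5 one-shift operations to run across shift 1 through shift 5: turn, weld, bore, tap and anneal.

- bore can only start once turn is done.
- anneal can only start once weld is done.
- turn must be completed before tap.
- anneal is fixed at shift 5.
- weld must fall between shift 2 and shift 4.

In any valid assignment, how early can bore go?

Precedence pushes bore to at least shift 2.
bore at shift 2 is achievable: tap in shift 2; turn in shift 1; anneal in shift 5; bore in shift 2; weld in shift 2.

shift 2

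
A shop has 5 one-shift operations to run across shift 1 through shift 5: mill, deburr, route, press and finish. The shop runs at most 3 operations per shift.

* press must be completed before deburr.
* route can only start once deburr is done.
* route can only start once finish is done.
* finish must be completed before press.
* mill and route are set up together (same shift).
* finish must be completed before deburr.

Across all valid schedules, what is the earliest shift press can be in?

shift 2

Precedence pushes press to at least shift 2; downstream work caps press at shift 3.
press at shift 2 is achievable: finish -> shift 1; deburr -> shift 3; press -> shift 2; mill -> shift 4; route -> shift 4.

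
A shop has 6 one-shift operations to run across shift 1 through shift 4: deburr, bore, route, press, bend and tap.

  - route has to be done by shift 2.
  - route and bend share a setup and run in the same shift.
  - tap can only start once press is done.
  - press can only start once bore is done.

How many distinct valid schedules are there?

32

Splitting on deburr: it can be shift 1 (8), shift 2 (8), shift 3 (8), shift 4 (8). Listing each branch's schedules as (bore, route, press, bend, tap) by shift number:
deburr=shift 1: (1,1,2,1,3) (1,1,2,1,4) (1,1,3,1,4) (1,2,2,2,3) (1,2,2,2,4) (1,2,3,2,4) (2,1,3,1,4) (2,2,3,2,4) — 8.
deburr=shift 2: (1,1,2,1,3) (1,1,2,1,4) (1,1,3,1,4) (1,2,2,2,3) (1,2,2,2,4) (1,2,3,2,4) (2,1,3,1,4) (2,2,3,2,4) — 8.
deburr=shift 3: (1,1,2,1,3) (1,1,2,1,4) (1,1,3,1,4) (1,2,2,2,3) (1,2,2,2,4) (1,2,3,2,4) (2,1,3,1,4) (2,2,3,2,4) — 8.
deburr=shift 4: (1,1,2,1,3) (1,1,2,1,4) (1,1,3,1,4) (1,2,2,2,3) (1,2,2,2,4) (1,2,3,2,4) (2,1,3,1,4) (2,2,3,2,4) — 8.
Summing: 8 + 8 + 8 + 8 = 32.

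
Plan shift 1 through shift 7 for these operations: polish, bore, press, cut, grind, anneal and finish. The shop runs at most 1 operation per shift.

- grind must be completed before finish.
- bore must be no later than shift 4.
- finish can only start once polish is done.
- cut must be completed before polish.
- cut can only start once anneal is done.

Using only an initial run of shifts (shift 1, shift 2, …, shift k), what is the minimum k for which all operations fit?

7

The precedence chain requires at least 4 distinct shifts.
With at most 1 per shift and 7 operations, at least 7 shifts are needed.
7 works (last occupied shift: shift 7): for example press -> shift 7, anneal -> shift 2, polish -> shift 4, grind -> shift 5, cut -> shift 3, bore -> shift 1, finish -> shift 6.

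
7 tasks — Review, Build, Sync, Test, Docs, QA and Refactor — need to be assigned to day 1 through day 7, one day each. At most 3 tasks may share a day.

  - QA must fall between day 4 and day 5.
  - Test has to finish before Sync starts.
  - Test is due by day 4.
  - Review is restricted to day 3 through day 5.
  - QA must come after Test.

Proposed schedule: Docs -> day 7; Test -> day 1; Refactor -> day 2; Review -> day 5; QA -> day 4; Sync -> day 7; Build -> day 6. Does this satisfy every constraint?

Valid

QA must fall between day 4 and day 5 — holds.
Test has to finish before Sync starts — holds.
Review is restricted to day 3 through day 5 — holds.
Test is due by day 4 — holds.
At most 3 tasks may share a day — holds.
QA must come after Test — holds.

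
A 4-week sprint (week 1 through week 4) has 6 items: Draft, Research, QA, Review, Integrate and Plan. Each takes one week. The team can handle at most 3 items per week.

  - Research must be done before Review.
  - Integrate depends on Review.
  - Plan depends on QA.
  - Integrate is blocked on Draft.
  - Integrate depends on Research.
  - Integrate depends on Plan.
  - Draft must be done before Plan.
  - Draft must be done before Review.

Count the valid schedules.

14

Splitting on Draft: it can be week 1 (10), week 2 (4). Listing each branch's schedules as (Research, QA, Review, Integrate, Plan) by week number:
Draft=week 1: (1,1,2,3,2) (1,1,2,4,2) (1,1,2,4,3) (1,1,3,4,2) (1,1,3,4,3) (1,2,2,4,3) (1,2,3,4,3) (2,1,3,4,2) (2,1,3,4,3) (2,2,3,4,3) — 10.
Draft=week 2: (1,1,3,4,3) (1,2,3,4,3) (2,1,3,4,3) (2,2,3,4,3) — 4.
Summing: 10 + 4 = 14.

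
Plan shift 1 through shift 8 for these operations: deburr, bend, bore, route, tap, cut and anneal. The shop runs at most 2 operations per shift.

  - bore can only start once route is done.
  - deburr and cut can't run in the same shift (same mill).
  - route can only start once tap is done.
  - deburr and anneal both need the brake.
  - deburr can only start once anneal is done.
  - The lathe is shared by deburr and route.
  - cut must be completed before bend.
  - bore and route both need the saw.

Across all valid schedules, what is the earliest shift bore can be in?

shift 3

Precedence pushes bore to at least shift 3.
bore at shift 3 is achievable: deburr -> shift 3, route -> shift 2, cut -> shift 1, bend -> shift 4, tap -> shift 1, anneal -> shift 2, bore -> shift 3.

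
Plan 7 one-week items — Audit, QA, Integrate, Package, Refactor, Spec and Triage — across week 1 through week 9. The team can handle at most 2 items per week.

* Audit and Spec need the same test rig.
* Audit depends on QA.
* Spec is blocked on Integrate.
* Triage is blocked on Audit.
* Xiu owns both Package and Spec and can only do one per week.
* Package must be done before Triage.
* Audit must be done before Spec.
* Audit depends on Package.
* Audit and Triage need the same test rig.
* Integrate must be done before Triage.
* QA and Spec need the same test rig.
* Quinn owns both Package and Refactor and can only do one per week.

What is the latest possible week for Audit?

Precedence pushes Audit to at least week 2; downstream work caps Audit at week 8.
Audit at week 8 is achievable: Triage=week 9; Spec=week 9; Refactor=week 2; QA=week 2; Package=week 1; Audit=week 8; Integrate=week 1.

week 8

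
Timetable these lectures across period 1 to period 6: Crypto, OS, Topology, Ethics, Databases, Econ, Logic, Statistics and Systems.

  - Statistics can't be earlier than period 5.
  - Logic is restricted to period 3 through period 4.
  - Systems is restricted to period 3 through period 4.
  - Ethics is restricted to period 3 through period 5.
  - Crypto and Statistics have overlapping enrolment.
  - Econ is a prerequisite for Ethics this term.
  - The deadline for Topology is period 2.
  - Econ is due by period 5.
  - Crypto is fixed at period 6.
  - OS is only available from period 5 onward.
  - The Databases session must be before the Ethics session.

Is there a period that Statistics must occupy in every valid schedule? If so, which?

Statistics's window is period 5–period 6.
Crypto is fixed at period 6, and Statistics can't share a period with Crypto.
So Statistics must be period 5.

period 5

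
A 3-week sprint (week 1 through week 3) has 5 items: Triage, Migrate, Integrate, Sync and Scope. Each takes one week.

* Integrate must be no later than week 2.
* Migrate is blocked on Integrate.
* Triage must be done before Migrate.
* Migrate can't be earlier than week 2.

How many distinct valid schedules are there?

45

Splitting on Triage: it can be week 1 (27), week 2 (18). Listing each branch's schedules as (Migrate, Integrate, Sync, Scope) by week number:
Triage=week 1: (2,1,1,1) (2,1,1,2) (2,1,1,3) (2,1,2,1) (2,1,2,2) (2,1,2,3) (2,1,3,1) (2,1,3,2) (2,1,3,3) (3,1,1,1) (3,1,1,2) (3,1,1,3) (3,1,2,1) (3,1,2,2) (3,1,2,3) (3,1,3,1) (3,1,3,2) (3,1,3,3) (3,2,1,1) (3,2,1,2) (3,2,1,3) (3,2,2,1) (3,2,2,2) (3,2,2,3) (3,2,3,1) (3,2,3,2) (3,2,3,3) — 27.
Triage=week 2: (3,1,1,1) (3,1,1,2) (3,1,1,3) (3,1,2,1) (3,1,2,2) (3,1,2,3) (3,1,3,1) (3,1,3,2) (3,1,3,3) (3,2,1,1) (3,2,1,2) (3,2,1,3) (3,2,2,1) (3,2,2,2) (3,2,2,3) (3,2,3,1) (3,2,3,2) (3,2,3,3) — 18.
Summing: 27 + 18 = 45.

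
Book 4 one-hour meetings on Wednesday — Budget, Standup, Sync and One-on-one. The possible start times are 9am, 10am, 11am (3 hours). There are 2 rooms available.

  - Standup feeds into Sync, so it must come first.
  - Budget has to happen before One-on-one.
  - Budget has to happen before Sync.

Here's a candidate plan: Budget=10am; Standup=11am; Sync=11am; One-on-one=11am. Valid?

No — it violates: There are 2 rooms available

Budget has to happen before One-on-one — holds.
There are 2 rooms available — violated.
Standup feeds into Sync, so it must come first — violated.
Budget has to happen before Sync — holds.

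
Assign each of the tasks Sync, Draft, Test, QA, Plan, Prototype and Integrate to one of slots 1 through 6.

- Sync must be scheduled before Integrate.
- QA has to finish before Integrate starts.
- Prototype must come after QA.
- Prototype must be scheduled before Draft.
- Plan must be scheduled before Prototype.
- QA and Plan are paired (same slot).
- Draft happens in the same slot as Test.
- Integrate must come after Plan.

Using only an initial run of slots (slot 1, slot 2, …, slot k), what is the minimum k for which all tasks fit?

3 slots

The precedence chain requires at least 3 distinct slots.
3 works (last occupied slot: 3): for example Prototype -> 2; Plan -> 1; QA -> 1; Sync -> 1; Test -> 3; Draft -> 3; Integrate -> 2.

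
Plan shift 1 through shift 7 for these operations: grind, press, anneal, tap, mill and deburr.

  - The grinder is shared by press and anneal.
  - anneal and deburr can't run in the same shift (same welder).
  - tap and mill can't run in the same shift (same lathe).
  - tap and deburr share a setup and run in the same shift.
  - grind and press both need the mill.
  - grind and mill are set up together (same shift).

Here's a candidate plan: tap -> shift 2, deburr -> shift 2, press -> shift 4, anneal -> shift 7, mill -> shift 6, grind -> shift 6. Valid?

Valid

anneal and deburr can't run in the same shift (same welder) — holds.
tap and deburr share a setup and run in the same shift — holds.
grind and mill are set up together (same shift) — holds.
The grinder is shared by press and anneal — holds.
tap and mill can't run in the same shift (same lathe) — holds.
grind and press both need the mill — holds.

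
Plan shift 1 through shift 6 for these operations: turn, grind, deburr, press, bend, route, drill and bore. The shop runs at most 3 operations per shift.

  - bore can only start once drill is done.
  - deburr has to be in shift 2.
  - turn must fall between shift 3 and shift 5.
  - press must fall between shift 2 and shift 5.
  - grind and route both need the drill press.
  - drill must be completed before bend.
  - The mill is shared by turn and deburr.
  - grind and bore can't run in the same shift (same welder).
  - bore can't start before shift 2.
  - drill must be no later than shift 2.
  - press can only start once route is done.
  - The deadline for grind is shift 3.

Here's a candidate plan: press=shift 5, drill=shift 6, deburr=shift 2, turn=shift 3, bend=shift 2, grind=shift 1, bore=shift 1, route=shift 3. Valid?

No. bore can only start once drill is done is not satisfied.

The deadline for grind is shift 3 — holds.
deburr has to be in shift 2 — holds.
turn must fall between shift 3 and shift 5 — holds.
bore can only start once drill is done — violated.
grind and bore can't run in the same shift (same welder) — violated.
drill must be completed before bend — violated.
press can only start once route is done — holds.
drill must be no later than shift 2 — violated.
bore can't start before shift 2 — violated.
The shop runs at most 3 operations per shift — holds.
grind and route both need the drill press — holds.
press must fall between shift 2 and shift 5 — holds.
The mill is shared by turn and deburr — holds.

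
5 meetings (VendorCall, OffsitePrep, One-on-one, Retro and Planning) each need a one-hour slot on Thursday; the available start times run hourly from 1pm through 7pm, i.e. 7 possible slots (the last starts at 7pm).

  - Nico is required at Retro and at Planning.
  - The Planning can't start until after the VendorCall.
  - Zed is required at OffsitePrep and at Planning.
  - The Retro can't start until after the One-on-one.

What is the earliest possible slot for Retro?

Precedence pushes Retro to at least 2pm.
Retro at 2pm is achievable: One-on-one=1pm, Planning=3pm, VendorCall=1pm, Retro=2pm, OffsitePrep=1pm.

2pm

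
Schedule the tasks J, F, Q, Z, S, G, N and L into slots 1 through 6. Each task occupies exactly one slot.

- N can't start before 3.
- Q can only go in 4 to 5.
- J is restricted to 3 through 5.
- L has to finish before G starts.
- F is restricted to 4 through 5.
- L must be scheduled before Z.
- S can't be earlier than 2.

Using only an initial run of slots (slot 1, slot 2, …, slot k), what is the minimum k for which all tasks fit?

4

The precedence chain requires at least 2 distinct slots.
F can't be placed before 4, so the schedule must run through at least slot 4.
4 works (last occupied slot: 4): for example J=3; Q=4; L=1; Z=2; S=2; F=4; G=2; N=3.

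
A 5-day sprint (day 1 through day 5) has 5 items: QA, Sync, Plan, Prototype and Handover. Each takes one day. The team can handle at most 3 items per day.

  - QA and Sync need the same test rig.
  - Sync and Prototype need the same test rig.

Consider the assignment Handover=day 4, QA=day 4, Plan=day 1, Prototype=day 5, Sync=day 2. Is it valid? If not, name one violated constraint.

QA and Sync need the same test rig — holds.
Sync and Prototype need the same test rig — holds.
The team can handle at most 3 items per day — holds.

Yes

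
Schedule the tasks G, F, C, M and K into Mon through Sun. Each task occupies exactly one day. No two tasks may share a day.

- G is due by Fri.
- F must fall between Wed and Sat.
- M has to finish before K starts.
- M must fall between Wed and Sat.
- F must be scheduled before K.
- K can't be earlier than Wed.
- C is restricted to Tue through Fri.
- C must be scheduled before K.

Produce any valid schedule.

F -> Wed, C -> Tue, G -> Mon, K -> Fri, M -> Thu

Checking: C(Tue) before K(Fri); F(Wed) before K(Fri); M(Thu) before K(Fri); K=Fri in [Wed,Sun]; F=Wed in [Wed,Sat]; M=Thu in [Wed,Sat]; G=Mon in [Mon,Fri]; C=Tue in [Tue,Fri]; max 1 per day (cap 1).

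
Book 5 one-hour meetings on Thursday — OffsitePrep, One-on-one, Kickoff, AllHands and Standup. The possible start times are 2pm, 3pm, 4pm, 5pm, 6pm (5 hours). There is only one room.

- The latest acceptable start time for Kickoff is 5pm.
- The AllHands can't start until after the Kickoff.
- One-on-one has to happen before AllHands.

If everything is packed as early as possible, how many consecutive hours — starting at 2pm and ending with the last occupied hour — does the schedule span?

The precedence chain requires at least 2 distinct hours.
With at most 1 per hour and 5 meetings, at least 5 hours are needed.
5 works (last occupied hour: 6pm): for example One-on-one -> 3pm, OffsitePrep -> 5pm, Kickoff -> 2pm, AllHands -> 4pm, Standup -> 6pm.

5 hours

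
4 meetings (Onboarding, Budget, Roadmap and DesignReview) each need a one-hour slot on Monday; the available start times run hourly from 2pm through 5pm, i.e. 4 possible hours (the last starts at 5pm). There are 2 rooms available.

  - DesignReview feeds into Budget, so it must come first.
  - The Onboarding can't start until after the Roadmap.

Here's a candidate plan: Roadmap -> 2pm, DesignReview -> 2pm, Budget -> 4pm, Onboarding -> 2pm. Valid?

There are 2 rooms available — violated.
DesignReview feeds into Budget, so it must come first — holds.
The Onboarding can't start until after the Roadmap — violated.

Invalid. There are 2 rooms available.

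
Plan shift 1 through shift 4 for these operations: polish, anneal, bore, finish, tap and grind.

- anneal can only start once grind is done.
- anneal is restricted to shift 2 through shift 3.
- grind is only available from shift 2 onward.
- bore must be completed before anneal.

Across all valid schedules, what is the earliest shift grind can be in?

shift 2

Grind is available from shift 2; downstream work caps grind at shift 2.
grind at shift 2 is achievable: grind=shift 2; anneal=shift 3; tap=shift 1; bore=shift 1; finish=shift 1; polish=shift 1.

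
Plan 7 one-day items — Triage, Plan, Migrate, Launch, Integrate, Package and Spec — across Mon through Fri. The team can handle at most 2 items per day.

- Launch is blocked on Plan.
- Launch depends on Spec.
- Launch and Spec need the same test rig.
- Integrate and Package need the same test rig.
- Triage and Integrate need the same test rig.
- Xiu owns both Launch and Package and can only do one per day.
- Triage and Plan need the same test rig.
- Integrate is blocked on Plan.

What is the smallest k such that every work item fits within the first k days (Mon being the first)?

4

The precedence chain requires at least 2 distinct days.
With at most 2 per day and 7 work items, at least 4 days are needed.
4 works (last occupied day: Thu): for example Plan -> Mon, Package -> Thu, Integrate -> Tue, Launch -> Tue, Triage -> Wed, Spec -> Mon, Migrate -> Wed.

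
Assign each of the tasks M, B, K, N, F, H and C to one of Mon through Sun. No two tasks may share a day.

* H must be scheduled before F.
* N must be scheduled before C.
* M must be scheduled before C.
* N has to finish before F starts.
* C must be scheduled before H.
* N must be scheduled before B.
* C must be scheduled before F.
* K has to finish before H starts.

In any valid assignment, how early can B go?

Tue

Precedence pushes B to at least Tue.
B at Tue is achievable: F=Sun, H=Sat, B=Tue, C=Thu, N=Mon, K=Fri, M=Wed.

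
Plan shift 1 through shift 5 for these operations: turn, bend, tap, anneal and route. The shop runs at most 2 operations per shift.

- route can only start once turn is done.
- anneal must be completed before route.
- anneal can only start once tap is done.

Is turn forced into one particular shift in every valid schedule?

No

turn can be shift 1 (e.g. tap -> shift 1; anneal -> shift 2; route -> shift 3; turn -> shift 1; bend -> shift 2) or shift 2 (e.g. bend -> shift 1, turn -> shift 2, route -> shift 3, tap -> shift 1, anneal -> shift 2).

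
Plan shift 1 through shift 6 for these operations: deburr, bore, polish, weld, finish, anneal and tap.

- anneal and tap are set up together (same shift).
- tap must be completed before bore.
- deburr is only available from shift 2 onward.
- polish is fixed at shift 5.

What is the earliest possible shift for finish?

shift 1

finish at shift 1 is achievable: weld -> shift 1, bore -> shift 2, finish -> shift 1, deburr -> shift 2, tap -> shift 1, anneal -> shift 1, polish -> shift 5.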